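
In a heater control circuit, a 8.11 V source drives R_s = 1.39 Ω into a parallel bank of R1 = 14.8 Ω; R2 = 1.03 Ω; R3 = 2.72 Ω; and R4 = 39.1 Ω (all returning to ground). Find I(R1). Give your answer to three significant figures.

I ≈ 0.183 A

Equivalent of the parallel group: R_p = 0.6985 Ω.
Node voltage V_A = V_s · R_p/(R_s + R_p) = 8.11 × 0.3344 = 2.712 V.
Branch current I = V_A/R1 = 2.712/14.8 = 0.1833 A.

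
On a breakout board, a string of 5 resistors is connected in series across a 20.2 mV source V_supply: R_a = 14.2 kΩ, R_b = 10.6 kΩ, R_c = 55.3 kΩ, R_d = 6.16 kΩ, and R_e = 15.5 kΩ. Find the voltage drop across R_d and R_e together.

Total series resistance ΣR = 14.2 + 10.6 + 55.3 + 6.16 + 15.5 = 101.8 kΩ.
R_{R_d..R_e} = 6.16 + 15.5 = 21.66 kΩ.
By the voltage-divider rule, V = 20.2 × 21.66/101.8 = 4.300 mV.

V ≈ 4.30 mV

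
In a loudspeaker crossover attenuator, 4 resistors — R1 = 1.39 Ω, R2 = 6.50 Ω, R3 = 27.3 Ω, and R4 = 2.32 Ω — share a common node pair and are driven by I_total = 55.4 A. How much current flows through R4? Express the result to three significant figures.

I ≈ 17.8 A

Total conductance ΣG = 1/1.39 + 1/6.50 + 1/27.3 + 1/2.32 = 1.341 (units of 1/Ω).
By the current-divider rule, I = I_total · G_k/ΣG = 55.4 × 0.3214 = 17.81 A.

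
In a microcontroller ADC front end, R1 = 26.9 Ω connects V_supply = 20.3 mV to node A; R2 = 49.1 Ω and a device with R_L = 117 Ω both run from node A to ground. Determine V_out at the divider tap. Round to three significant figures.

V_out ≈ 11.4 mV

R2 ‖ R_L = (49.1 × 117)/(49.1 + 117) = 34.59 Ω.
Then V_out = V_supply · R2'/(R1 + R2') = 20.3 × 34.59/61.49 = 11.42 mV.
(Unloaded it would be 13.1 mV; the load pulls it down.)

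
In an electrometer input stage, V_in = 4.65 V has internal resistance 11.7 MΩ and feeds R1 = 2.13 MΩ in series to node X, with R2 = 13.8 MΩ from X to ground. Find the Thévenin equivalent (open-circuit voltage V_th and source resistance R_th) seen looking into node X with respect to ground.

V_th ≈ 2.32 V, R_th ≈ 6.91 MΩ

R1' = 11.7 + 2.13 = 13.83 MΩ (source resistance + R1).
With X open, the divider is unloaded: V_th = 4.65 × 13.8/27.63 = 2.322 V.
With V_in suppressed (replaced by a short), R_th = R1' ‖ R2 = (13.83 × 13.8)/(13.83 + 13.8) = 6.907 MΩ.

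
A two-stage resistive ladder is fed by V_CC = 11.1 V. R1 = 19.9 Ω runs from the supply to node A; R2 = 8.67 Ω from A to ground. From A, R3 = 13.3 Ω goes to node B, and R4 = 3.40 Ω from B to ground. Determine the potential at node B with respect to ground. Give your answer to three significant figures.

V_B ≈ 0.504 V

Node A sees R2 in parallel with the series input of stage 2, R3 + R4 = 16.70 Ω.
Effective lower resistance at A: R2 ‖ 16.70 = 5.707 Ω.
So V_A = 11.1 × 0.2229 = 2.474 V.
V_B = V_A × 0.2036 = 0.5037 V.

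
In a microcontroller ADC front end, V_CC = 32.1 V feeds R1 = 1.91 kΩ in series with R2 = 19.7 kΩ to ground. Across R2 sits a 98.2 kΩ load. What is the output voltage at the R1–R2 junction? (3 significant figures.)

R2 ‖ R_L = (19.7 × 98.2)/(19.7 + 98.2) = 16.41 kΩ.
Now apply the divider: V_out = 32.1 × 0.8957 = 28.75 V.

V_out ≈ 28.8 V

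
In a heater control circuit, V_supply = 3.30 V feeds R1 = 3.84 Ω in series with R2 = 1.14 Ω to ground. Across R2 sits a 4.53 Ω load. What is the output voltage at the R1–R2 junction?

First combine the lower leg with the load: R2 ‖ R_L = 0.9108 Ω.
Now apply the divider: V_out = 3.30 × 0.1917 = 0.6327 V.

V_out ≈ 0.633 V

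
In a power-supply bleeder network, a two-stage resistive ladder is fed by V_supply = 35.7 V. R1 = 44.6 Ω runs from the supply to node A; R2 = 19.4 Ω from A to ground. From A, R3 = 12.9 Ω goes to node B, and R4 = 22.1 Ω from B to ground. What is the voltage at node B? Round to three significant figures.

V_B ≈ 4.93 V

Looking into the second stage from A: R3 + R4 = 35.00 Ω appears in parallel with R2.
Effective lower resistance at A: R2 ‖ 35.00 = 12.48 Ω.
V_A = 35.7 × 12.48/(44.6 + 12.48) = 7.806 V.
Stage 2 is unloaded, so V_B = V_A · R4/(R3+R4) = 7.806 × 22.1/35.00 = 4.929 V.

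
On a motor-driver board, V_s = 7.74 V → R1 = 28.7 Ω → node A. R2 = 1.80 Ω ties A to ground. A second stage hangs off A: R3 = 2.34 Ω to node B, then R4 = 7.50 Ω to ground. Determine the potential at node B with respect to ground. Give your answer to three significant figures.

The second stage (R3 + R4 = 9.840 Ω) loads node A in parallel with R2.
R2 ‖ (R3+R4) = 1.522 Ω.
First divider: V_A = V_s · 1.522/(28.7 + 1.522) = 0.3897 V.
Then the unloaded second divider: V_B = V_A × R4/(R3+R4) = 0.3897 × 0.7622 = 0.2970 V.

V_B ≈ 0.297 V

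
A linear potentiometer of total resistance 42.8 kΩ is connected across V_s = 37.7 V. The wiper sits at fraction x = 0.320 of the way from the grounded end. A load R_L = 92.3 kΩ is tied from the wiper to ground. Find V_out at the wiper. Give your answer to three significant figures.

Lower segment x·R_p = 13.70 kΩ; upper segment (1−x)·R_p = 29.10 kΩ.
R_L loads the lower segment: effective lower R = 11.93 kΩ.
Loaded-divider output: V_out = 37.7 × 0.2907 = 10.96 V.
(Unloaded: V_out = x·V_s = 12.1 V.)

V_out ≈ 11.0 V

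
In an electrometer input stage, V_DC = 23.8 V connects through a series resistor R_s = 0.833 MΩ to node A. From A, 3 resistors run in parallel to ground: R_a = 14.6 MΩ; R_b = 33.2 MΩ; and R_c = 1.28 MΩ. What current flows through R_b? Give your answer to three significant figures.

I ≈ 0.414 µA

Equivalent of the parallel group: R_p = 1.137 MΩ.
V_A by voltage divider: V_A = 23.8 × 1.137/(0.833 + 1.137) = 13.73 V.
I(R_b) = V_A / R_b = 13.73/33.2 = 0.4137 µA.
(Equivalently: I_total = 12.08 µA, then current-divider fraction G_k/ΣG = 0.03423.)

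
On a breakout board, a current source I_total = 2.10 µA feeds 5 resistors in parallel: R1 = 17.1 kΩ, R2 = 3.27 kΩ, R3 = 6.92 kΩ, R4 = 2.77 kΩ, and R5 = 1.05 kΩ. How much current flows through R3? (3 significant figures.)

Total conductance ΣG = 1/17.1 + 1/3.27 + 1/6.92 + 1/2.77 + 1/1.05 = 1.822 (units of 1/kΩ).
By the current-divider rule, I = I_total · G_k/ΣG = 2.10 × 0.07930 = 0.1665 µA.

I ≈ 0.167 µA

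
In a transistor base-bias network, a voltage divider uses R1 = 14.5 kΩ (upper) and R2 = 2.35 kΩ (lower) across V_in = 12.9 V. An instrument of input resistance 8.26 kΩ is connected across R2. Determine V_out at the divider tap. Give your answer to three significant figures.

V_out ≈ 1.45 V

The load sits in parallel with R2, giving an effective lower resistance R2' = R2·R_L/(R2+R_L) = 1.830 kΩ.
Now apply the divider: V_out = 12.9 × 0.1120 = 1.445 V.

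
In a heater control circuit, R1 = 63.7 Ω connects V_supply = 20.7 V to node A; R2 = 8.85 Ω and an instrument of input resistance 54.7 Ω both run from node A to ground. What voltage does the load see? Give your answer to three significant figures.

V_out ≈ 2.21 V

R2 ‖ R_L = (8.85 × 54.7)/(8.85 + 54.7) = 7.618 Ω.
Then V_out = V_supply · R2'/(R1 + R2') = 20.7 × 7.618/71.32 = 2.211 V.
(Unloaded it would be 2.53 V; the load pulls it down.)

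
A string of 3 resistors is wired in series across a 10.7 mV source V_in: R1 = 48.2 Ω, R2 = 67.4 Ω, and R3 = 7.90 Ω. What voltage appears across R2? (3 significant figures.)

V ≈ 5.84 mV

Series total: ΣR = 48.2 + 67.4 + 7.90 = 123.5 Ω.
Voltage divider: V = V_in · (67.40 / 123.5) = 10.7 × 0.5457 = 5.840 mV.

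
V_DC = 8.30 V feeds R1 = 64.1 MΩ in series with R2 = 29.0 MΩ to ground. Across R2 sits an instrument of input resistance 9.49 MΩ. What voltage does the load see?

First combine the lower leg with the load: R2 ‖ R_L = 7.150 MΩ.
Then V_out = V_DC · R2'/(R1 + R2') = 8.30 × 7.150/71.25 = 0.8329 V.

V_out ≈ 0.833 V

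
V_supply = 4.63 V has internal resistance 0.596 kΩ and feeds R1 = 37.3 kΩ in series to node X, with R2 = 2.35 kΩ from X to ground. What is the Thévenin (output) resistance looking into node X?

R1' = 0.596 + 37.3 = 37.90 kΩ (source resistance + R1).
Zeroing V_supply shorts the top of R1' to ground, so R_th = R1' ‖ R2 = 2.213 kΩ.

R_th ≈ 2.21 kΩ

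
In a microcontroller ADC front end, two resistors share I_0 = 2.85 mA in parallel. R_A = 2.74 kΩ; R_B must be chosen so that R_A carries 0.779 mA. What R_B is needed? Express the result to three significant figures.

Two-branch current divider: I_A = I_0 · R_B/(R_A + R_B).
With f = 0.2733, R_B = R_A · f/(1−f) = 2.74 × 0.3761 = 1.031 kΩ.

R_B ≈ 1.03 kΩ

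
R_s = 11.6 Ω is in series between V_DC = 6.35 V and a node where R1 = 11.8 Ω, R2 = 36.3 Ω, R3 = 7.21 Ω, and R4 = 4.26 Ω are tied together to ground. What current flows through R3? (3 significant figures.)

Parallel bank: R_p = 1/(1/11.8 + 1/36.3 + 1/7.21 + 1/4.26) = 2.059 Ω.
V_A by voltage divider: V_A = 6.35 × 2.059/(11.6 + 2.059) = 0.9571 V.
I(R3) = V_A / R3 = 0.9571/7.21 = 0.1327 A.

I ≈ 0.133 A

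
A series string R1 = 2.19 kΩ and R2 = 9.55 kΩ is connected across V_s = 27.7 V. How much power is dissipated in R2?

P ≈ 53.2 mW

ΣR = 11.74 kΩ → I = 27.7/11.74 = 2.359 mA.
V(R2) = I·R = 22.53 V; P = V·I = 22.53 × 2.359 = 53.17 mW.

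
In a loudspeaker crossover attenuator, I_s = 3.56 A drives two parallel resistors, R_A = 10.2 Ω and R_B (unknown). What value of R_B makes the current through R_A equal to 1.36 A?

R_B ≈ 6.31 Ω

In a two-way split, I_A/I_s = R_B/(R_A + R_B).
1.36/3.56 = R_B/(R_A + R_B) → R_B = R_A · (0.3820)/(1 − 0.3820) = 10.2 × 0.6182 = 6.305 Ω.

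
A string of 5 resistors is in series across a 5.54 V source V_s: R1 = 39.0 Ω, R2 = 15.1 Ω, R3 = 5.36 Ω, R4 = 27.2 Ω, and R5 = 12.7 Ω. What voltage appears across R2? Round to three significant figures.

V ≈ 0.842 V

ΣR = 39.0 + 15.1 + 5.36 + 27.2 + 12.7 = 99.36 Ω.
Voltage divider: V = V_s · (15.10 / 99.36) = 5.54 × 0.1520 = 0.8419 V.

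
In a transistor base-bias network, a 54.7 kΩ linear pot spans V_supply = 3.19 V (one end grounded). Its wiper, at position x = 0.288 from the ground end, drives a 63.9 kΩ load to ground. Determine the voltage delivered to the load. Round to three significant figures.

Split the track: R_lower = x·R_p = 15.75 kΩ, R_upper = (1−x)·R_p = 38.95 kΩ.
Lower segment in parallel with the load: 15.75 ‖ 63.9 = 12.64 kΩ.
V_out = 3.19 × 12.64/(38.95 + 12.64) = 0.7815 V.
(Unloaded: V_out = x·V_supply = 0.919 V.)

V_out ≈ 0.782 V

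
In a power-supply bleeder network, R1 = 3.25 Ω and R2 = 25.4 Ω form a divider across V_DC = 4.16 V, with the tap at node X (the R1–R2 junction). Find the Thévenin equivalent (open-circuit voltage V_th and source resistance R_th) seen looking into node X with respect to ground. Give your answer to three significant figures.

V_th ≈ 3.69 V, R_th ≈ 2.88 Ω

Open-circuit (no load on X): V_th = V_DC · R2/(R1 + R2) = 4.16 × 25.4/(3.250 + 25.4) = 3.688 V.
Zeroing V_DC shorts the top of R1 to ground, so R_th = R1 ‖ R2 = 2.881 Ω.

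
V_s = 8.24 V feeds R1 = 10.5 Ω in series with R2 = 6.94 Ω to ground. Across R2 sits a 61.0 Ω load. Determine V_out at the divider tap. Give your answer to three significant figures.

V_out ≈ 3.07 V

The load sits in parallel with R2, giving an effective lower resistance R2' = R2·R_L/(R2+R_L) = 6.231 Ω.
Then V_out = V_s · R2'/(R1 + R2') = 8.24 × 6.231/16.73 = 3.069 V.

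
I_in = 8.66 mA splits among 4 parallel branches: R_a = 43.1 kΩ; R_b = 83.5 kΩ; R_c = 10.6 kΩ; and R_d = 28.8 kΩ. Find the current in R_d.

I ≈ 1.83 mA

Conductances: ΣG = 1/43.1 + 1/83.5 + 1/10.6 + 1/28.8 = 0.1642 (1/kΩ).
Current divider: I(R_d) = I_in · G_k/ΣG = 8.66 × (0.03472/0.1642) = 8.66 × 0.2114 = 1.831 mA.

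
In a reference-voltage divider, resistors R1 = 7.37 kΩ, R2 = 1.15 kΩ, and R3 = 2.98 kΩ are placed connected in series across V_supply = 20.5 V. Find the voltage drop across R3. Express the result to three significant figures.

ΣR = 7.37 + 1.15 + 2.98 = 11.50 kΩ.
V = V_supply · R/ΣR = 20.5 × 0.2591 = 5.312 V.

V ≈ 5.31 V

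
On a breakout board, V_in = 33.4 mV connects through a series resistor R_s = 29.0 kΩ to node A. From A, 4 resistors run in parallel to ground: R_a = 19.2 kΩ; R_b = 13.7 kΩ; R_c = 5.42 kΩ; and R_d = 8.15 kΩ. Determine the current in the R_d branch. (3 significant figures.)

Equivalent of the parallel group: R_p = 2.313 kΩ.
V_A by voltage divider: V_A = 33.4 × 2.313/(29.0 + 2.313) = 2.467 mV.
Branch current I = V_A/R_d = 2.467/8.15 = 0.3028 µA.
(Check via current divider: I_total = 1.067 µA; share G_k/ΣG = 0.2838 → same result.)

I ≈ 0.303 µA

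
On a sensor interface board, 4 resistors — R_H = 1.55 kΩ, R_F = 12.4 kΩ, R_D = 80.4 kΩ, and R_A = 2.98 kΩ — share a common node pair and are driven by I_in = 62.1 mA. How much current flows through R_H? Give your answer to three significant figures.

I ≈ 37.3 mA

ΣG = 1/1.55 + 1/12.4 + 1/80.4 + 1/2.98 = 1.074.
By the current-divider rule, I = I_in · G_k/ΣG = 62.1 × 0.6008 = 37.31 mA.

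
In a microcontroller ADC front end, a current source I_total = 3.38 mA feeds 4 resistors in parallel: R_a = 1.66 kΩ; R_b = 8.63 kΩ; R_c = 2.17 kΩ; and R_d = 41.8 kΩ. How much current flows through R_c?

ΣG = 1/1.66 + 1/8.63 + 1/2.17 + 1/41.8 = 1.203.
R_c takes the fraction G_k/ΣG = 0.4608/1.203 = 0.3831, so I = 3.38 × 0.3831 = 1.295 mA.

I ≈ 1.29 mA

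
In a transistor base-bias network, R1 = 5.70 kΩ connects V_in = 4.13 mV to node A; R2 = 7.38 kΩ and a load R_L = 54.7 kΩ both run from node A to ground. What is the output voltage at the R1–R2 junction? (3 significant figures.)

The load sits in parallel with R2, giving an effective lower resistance R2' = R2·R_L/(R2+R_L) = 6.503 kΩ.
Now apply the divider: V_out = 4.13 × 0.5329 = 2.201 mV.

V_out ≈ 2.20 mV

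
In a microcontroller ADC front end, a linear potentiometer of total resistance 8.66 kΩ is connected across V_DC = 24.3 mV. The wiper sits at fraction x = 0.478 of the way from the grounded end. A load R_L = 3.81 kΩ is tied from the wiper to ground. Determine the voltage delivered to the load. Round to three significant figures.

The pot divides into 4.521 kΩ above the wiper and 4.139 kΩ below.
(x·R_p) ‖ R_L = 1.984 kΩ.
Loaded-divider output: V_out = 24.3 × 0.3050 = 7.412 mV.
(Unloaded: V_out = x·V_DC = 11.6 mV.)

V_out ≈ 7.41 mV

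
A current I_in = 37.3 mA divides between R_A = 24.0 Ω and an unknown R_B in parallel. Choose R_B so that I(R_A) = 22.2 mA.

R_B ≈ 35.3 Ω

The fraction through R_A equals R_B/(R_A+R_B).
22.2/37.3 = R_B/(R_A + R_B) → R_B = R_A · (0.5952)/(1 − 0.5952) = 24.0 × 1.470 = 35.28 Ω.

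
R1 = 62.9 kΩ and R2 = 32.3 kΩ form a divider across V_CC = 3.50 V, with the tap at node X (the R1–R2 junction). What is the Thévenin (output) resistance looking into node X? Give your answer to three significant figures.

With V_CC suppressed (replaced by a short), R_th = R1 ‖ R2 = (62.90 × 32.3)/(62.90 + 32.3) = 21.34 kΩ.

R_th ≈ 21.3 kΩ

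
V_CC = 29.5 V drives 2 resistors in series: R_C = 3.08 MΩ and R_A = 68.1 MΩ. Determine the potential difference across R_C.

V ≈ 1.28 V

Total series resistance ΣR = 3.08 + 68.1 = 71.18 MΩ.
By the voltage-divider rule, V = 29.5 × 3.080/71.18 = 1.276 V.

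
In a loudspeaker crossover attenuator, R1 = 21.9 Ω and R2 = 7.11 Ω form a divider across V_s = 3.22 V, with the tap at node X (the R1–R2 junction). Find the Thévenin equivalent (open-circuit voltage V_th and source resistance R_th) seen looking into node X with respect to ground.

Open-circuit (no load on X): V_th = V_s · R2/(R1 + R2) = 3.22 × 7.11/(21.90 + 7.11) = 0.7892 V.
With V_s suppressed (replaced by a short), R_th = R1 ‖ R2 = (21.90 × 7.11)/(21.90 + 7.11) = 5.367 Ω.

V_th ≈ 0.789 V, R_th ≈ 5.37 Ω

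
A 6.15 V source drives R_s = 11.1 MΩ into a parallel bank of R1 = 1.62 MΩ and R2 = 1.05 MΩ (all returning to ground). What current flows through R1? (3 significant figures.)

Equivalent of the parallel group: R_p = 0.6371 MΩ.
V_A by voltage divider: V_A = 6.15 × 0.6371/(11.1 + 0.6371) = 0.3338 V.
I(R1) = V_A / R1 = 0.3338/1.62 = 0.2061 µA.

I ≈ 0.206 µA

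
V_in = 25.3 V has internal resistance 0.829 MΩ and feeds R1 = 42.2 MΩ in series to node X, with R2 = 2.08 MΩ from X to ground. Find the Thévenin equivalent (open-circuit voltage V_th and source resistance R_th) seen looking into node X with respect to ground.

V_th ≈ 1.17 V, R_th ≈ 1.98 MΩ

R1' = 0.829 + 42.2 = 43.03 MΩ (source resistance + R1).
With X open, the divider is unloaded: V_th = 25.3 × 2.08/45.11 = 1.167 V.
Looking into X with the source shorted: R_th = R1'·R2/(R1'+R2) = 43.03 × 2.08/45.11 = 1.984 MΩ.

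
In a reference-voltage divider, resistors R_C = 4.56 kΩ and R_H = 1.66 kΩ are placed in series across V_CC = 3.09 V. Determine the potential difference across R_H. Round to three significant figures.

V ≈ 0.825 V

ΣR = 4.56 + 1.66 = 6.220 kΩ.
By the voltage-divider rule, V = 3.09 × 1.660/6.220 = 0.8247 V.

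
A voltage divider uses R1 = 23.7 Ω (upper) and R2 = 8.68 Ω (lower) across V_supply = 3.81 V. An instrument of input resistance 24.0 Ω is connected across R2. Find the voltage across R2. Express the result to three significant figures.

R2 ‖ R_L = (8.68 × 24.0)/(8.68 + 24.0) = 6.375 Ω.
Then V_out = V_supply · R2'/(R1 + R2') = 3.81 × 6.375/30.07 = 0.8076 V.

V_out ≈ 0.808 V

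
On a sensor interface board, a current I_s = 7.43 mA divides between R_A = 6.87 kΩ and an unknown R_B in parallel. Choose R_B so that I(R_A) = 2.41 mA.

The fraction through R_A equals R_B/(R_A+R_B).
With f = 0.3244, R_B = R_A · f/(1−f) = 6.87 × 0.4801 = 3.298 kΩ.

R_B ≈ 3.30 kΩ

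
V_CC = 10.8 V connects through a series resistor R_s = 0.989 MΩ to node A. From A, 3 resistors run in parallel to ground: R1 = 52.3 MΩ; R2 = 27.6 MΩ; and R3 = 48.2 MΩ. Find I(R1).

I ≈ 0.192 µA

Combine the parallel branches: R_p = (1/52.3 + 1/27.6 + 1/48.2)⁻¹ = 13.14 MΩ.
V_A by voltage divider: V_A = 10.8 × 13.14/(0.989 + 13.14) = 10.04 V.
Branch current I = V_A/R1 = 10.04/52.3 = 0.1920 µA.
(Check via current divider: I_total = 0.7643 µA; share G_k/ΣG = 0.2513 → same result.)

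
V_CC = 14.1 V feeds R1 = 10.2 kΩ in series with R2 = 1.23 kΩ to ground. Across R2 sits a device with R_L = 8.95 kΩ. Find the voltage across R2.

First combine the lower leg with the load: R2 ‖ R_L = 1.081 kΩ.
Voltage divider with the loaded lower leg: V_out = 14.1 × 1.081/(10.2 + 1.081) = 14.1 × 0.09586 = 1.352 V.
(Unloaded it would be 1.52 V; the load pulls it down.)

V_out ≈ 1.35 V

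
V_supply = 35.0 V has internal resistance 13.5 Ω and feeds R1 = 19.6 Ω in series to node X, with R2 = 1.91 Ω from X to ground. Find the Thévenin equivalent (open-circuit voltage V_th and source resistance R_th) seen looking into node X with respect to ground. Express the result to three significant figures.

V_th ≈ 1.91 V, R_th ≈ 1.81 Ω

R1' = 13.5 + 19.6 = 33.10 Ω (source resistance + R1).
Open-circuit (no load on X): V_th = V_supply · R2/(R1' + R2) = 35.0 × 1.91/(33.10 + 1.91) = 1.909 V.
Looking into X with the source shorted: R_th = R1'·R2/(R1'+R2) = 33.10 × 1.91/35.01 = 1.806 Ω.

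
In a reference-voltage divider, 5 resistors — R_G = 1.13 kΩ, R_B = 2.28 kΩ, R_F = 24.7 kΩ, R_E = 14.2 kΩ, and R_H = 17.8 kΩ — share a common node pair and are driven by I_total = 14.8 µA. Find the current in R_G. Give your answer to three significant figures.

Total conductance ΣG = 1/1.13 + 1/2.28 + 1/24.7 + 1/14.2 + 1/17.8 = 1.491 (units of 1/kΩ).
By the current-divider rule, I = I_total · G_k/ΣG = 14.8 × 0.5937 = 8.786 µA.

I ≈ 8.79 µA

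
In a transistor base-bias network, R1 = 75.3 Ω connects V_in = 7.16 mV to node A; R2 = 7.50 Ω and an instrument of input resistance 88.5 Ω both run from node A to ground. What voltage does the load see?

V_out ≈ 0.602 mV

The load sits in parallel with R2, giving an effective lower resistance R2' = R2·R_L/(R2+R_L) = 6.914 Ω.
Voltage divider with the loaded lower leg: V_out = 7.16 × 6.914/(75.3 + 6.914) = 7.16 × 0.08410 = 0.6021 mV.
(Unloaded it would be 0.649 mV; the load pulls it down.)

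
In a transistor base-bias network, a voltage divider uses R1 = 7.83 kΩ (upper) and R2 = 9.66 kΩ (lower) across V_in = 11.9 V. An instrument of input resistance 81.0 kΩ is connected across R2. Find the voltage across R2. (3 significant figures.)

The load sits in parallel with R2, giving an effective lower resistance R2' = R2·R_L/(R2+R_L) = 8.631 kΩ.
Now apply the divider: V_out = 11.9 × 0.5243 = 6.239 V.

V_out ≈ 6.24 V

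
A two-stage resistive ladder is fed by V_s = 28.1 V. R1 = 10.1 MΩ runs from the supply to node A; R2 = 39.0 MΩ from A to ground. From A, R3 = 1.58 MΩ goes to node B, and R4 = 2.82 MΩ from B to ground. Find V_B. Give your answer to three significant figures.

Looking into the second stage from A: R3 + R4 = 4.400 MΩ appears in parallel with R2.
Effective lower resistance at A: R2 ‖ 4.400 = 3.954 MΩ.
V_A = 28.1 × 3.954/(10.1 + 3.954) = 7.906 V.
Stage 2 is unloaded, so V_B = V_A · R4/(R3+R4) = 7.906 × 2.82/4.400 = 5.067 V.

V_B ≈ 5.07 V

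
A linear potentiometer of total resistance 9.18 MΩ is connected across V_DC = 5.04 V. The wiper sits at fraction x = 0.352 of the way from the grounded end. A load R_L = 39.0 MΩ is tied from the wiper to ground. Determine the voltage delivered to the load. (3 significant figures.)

V_out ≈ 1.68 V

The pot divides into 5.949 MΩ above the wiper and 3.231 MΩ below.
(x·R_p) ‖ R_L = 2.984 MΩ.
V_out = 5.04 × 2.984/(5.949 + 2.984) = 1.684 V.
(Unloaded: V_out = x·V_DC = 1.77 V.)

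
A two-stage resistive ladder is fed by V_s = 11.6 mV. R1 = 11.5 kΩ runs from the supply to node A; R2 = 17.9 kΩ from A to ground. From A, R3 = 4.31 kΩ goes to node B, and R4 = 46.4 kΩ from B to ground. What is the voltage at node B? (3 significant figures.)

The second stage (R3 + R4 = 50.71 kΩ) loads node A in parallel with R2.
Effective lower resistance at A: R2 ‖ 50.71 = 13.23 kΩ.
First divider: V_A = V_s · 13.23/(11.5 + 13.23) = 6.206 mV.
V_B = V_A × 0.9150 = 5.678 mV.

V_B ≈ 5.68 mV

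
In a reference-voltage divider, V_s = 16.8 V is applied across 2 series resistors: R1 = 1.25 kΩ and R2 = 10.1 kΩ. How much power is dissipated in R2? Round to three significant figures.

P ≈ 22.1 mW

Series current I = V_s/ΣR = 16.8/11.35 = 1.480 mA.
V(R2) = I·R = 14.95 V; P = V·I = 14.95 × 1.480 = 22.13 mW.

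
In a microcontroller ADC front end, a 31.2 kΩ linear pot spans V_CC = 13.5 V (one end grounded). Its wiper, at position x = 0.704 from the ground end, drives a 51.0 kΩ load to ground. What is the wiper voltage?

V_out ≈ 8.43 V

Lower segment x·R_p = 21.96 kΩ; upper segment (1−x)·R_p = 9.235 kΩ.
R_L loads the lower segment: effective lower R = 15.35 kΩ.
V_out = 13.5 × 15.35/(9.235 + 15.35) = 8.429 V.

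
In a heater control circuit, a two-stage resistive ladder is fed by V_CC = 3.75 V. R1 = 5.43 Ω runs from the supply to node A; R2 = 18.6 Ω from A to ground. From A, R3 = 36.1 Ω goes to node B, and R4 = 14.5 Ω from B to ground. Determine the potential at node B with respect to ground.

Looking into the second stage from A: R3 + R4 = 50.60 Ω appears in parallel with R2.
R2 ‖ (R3+R4) = 13.60 Ω.
V_A = 3.75 × 13.60/(5.43 + 13.60) = 2.680 V.
V_B = V_A × 0.2866 = 0.7680 V.

V_B ≈ 0.768 V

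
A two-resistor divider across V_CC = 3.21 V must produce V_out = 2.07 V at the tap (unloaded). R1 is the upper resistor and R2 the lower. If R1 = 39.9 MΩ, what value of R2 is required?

R2 ≈ 72.4 MΩ

Required fraction k = V_out/V_CC = 0.6449.
R2 = R1 · 0.6449/(1 − 0.6449) = 72.45 MΩ.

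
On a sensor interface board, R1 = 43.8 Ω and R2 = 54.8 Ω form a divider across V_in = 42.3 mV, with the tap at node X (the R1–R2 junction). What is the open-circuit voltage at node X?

With X open, the divider is unloaded: V_th = 42.3 × 54.8/98.60 = 23.51 mV.

V_th ≈ 23.5 mV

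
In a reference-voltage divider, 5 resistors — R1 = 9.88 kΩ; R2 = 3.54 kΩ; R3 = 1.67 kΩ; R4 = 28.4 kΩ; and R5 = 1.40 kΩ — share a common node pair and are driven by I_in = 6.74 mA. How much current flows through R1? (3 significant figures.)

I ≈ 0.394 mA

Conductances: ΣG = 1/9.88 + 1/3.54 + 1/1.67 + 1/28.4 + 1/1.40 = 1.732 (1/kΩ).
By the current-divider rule, I = I_in · G_k/ΣG = 6.74 × 0.05844 = 0.3939 mA.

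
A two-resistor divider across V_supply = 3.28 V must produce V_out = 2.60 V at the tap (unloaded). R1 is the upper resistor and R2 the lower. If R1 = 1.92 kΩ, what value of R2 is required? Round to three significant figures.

R2 ≈ 7.34 kΩ

V_out/V_supply = R2/(R1+R2) = 0.7927.
So R2 = R1 · V_out/(V_supply − V_out) = 1.92 × 2.60/(3.28 − 2.60) = 1.92 × 3.824 = 7.341 kΩ.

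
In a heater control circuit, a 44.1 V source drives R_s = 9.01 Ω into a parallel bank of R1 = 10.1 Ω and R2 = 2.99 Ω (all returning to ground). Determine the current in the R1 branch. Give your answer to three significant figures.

I ≈ 0.890 A

Equivalent of the parallel group: R_p = 2.307 Ω.
V_A by voltage divider: V_A = 44.1 × 2.307/(9.01 + 2.307) = 8.990 V.
I(R1) = V_A / R1 = 8.990/10.1 = 0.8901 A.
(Equivalently: I_total = 3.897 A, then current-divider fraction G_k/ΣG = 0.2284.)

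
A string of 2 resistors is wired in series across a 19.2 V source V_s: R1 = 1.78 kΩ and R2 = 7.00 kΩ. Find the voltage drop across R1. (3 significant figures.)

ΣR = 1.78 + 7.00 = 8.780 kΩ.
Voltage divider: V = V_s · (1.780 / 8.780) = 19.2 × 0.2027 = 3.892 V.

V ≈ 3.89 V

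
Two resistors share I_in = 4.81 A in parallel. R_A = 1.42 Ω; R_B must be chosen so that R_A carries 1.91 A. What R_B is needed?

In a two-way split, I_A/I_in = R_B/(R_A + R_B).
With f = 0.3971, R_B = R_A · f/(1−f) = 1.42 × 0.6586 = 0.9352 Ω.

R_B ≈ 0.935 Ω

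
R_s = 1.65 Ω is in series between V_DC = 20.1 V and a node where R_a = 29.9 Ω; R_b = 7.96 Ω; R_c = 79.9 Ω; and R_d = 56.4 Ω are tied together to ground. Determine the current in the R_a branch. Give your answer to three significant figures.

I ≈ 0.512 A

Combine the parallel branches: R_p = (1/29.9 + 1/7.96 + 1/79.9 + 1/56.4)⁻¹ = 5.282 Ω.
V_A by voltage divider: V_A = 20.1 × 5.282/(1.65 + 5.282) = 15.32 V.
Branch current I = V_A/R_a = 15.32/29.9 = 0.5122 A.
(Equivalently: I_total = 2.900 A, then current-divider fraction G_k/ΣG = 0.1767.)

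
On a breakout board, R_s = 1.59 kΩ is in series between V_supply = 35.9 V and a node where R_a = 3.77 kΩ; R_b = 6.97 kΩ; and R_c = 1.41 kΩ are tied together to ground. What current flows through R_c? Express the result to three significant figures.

I ≈ 9.17 mA

Parallel bank: R_p = 1/(1/3.77 + 1/6.97 + 1/1.41) = 0.8945 kΩ.
V_A = 35.9 × 0.8945/2.484 = 12.93 V.
Branch current I = V_A/R_c = 12.93/1.41 = 9.167 mA.
(Check via current divider: I_total = 14.45 mA; share G_k/ΣG = 0.6344 → same result.)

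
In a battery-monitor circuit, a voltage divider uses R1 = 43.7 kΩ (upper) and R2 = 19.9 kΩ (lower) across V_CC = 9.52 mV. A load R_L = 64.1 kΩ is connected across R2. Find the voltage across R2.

V_out ≈ 2.46 mV

The load sits in parallel with R2, giving an effective lower resistance R2' = R2·R_L/(R2+R_L) = 15.19 kΩ.
Voltage divider with the loaded lower leg: V_out = 9.52 × 15.19/(43.7 + 15.19) = 9.52 × 0.2579 = 2.455 mV.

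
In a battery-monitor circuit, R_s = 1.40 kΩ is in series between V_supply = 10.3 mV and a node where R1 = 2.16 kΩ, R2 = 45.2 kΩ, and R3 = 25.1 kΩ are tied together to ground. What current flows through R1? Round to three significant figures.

I ≈ 2.75 µA

Equivalent of the parallel group: R_p = 1.905 kΩ.
V_A by voltage divider: V_A = 10.3 × 1.905/(1.40 + 1.905) = 5.937 mV.
I(R1) = V_A / R1 = 5.937/2.16 = 2.749 µA.
(Equivalently: I_total = 3.116 µA, then current-divider fraction G_k/ΣG = 0.8820.)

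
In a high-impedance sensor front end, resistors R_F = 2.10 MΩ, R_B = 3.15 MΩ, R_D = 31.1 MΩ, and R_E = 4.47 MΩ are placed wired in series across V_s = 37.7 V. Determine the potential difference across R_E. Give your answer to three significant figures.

Total series resistance ΣR = 2.10 + 3.15 + 31.1 + 4.47 = 40.82 MΩ.
Voltage divider: V = V_s · (4.470 / 40.82) = 37.7 × 0.1095 = 4.128 V.

V ≈ 4.13 V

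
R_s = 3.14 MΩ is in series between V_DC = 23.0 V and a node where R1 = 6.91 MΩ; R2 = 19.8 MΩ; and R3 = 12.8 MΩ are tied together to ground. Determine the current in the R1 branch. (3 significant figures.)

Combine the parallel branches: R_p = (1/6.91 + 1/19.8 + 1/12.8)⁻¹ = 3.658 MΩ.
V_A by voltage divider: V_A = 23.0 × 3.658/(3.14 + 3.658) = 12.38 V.
I(R1) = V_A / R1 = 12.38/6.91 = 1.791 µA.
(Equivalently: I_total = 3.383 µA, then current-divider fraction G_k/ΣG = 0.5294.)

I ≈ 1.79 µA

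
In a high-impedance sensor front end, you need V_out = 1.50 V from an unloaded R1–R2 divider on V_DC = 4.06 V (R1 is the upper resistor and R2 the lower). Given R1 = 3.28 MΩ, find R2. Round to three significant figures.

R2 ≈ 1.92 MΩ

Required fraction k = V_out/V_DC = 0.3695.
So R2 = R1 · V_out/(V_DC − V_out) = 3.28 × 1.50/(4.06 − 1.50) = 3.28 × 0.5859 = 1.922 MΩ.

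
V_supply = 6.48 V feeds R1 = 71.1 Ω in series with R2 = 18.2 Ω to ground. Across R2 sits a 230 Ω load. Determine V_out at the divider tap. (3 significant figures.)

First combine the lower leg with the load: R2 ‖ R_L = 16.87 Ω.
Then V_out = V_supply · R2'/(R1 + R2') = 6.48 × 16.87/87.97 = 1.242 V.

V_out ≈ 1.24 V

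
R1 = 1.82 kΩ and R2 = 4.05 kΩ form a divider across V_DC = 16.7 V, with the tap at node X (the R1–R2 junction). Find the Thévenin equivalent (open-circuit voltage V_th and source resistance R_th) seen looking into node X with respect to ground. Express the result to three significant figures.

V_th ≈ 11.5 V, R_th ≈ 1.26 kΩ

Open-circuit (no load on X): V_th = V_DC · R2/(R1 + R2) = 16.7 × 4.05/(1.820 + 4.05) = 11.52 V.
Zeroing V_DC shorts the top of R1 to ground, so R_th = R1 ‖ R2 = 1.256 kΩ.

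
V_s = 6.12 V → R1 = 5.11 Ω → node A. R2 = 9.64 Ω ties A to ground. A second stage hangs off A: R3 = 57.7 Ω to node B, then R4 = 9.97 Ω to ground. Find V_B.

Looking into the second stage from A: R3 + R4 = 67.67 Ω appears in parallel with R2.
Effective lower resistance at A: R2 ‖ 67.67 = 8.438 Ω.
V_A = 6.12 × 8.438/(5.11 + 8.438) = 3.812 V.
Then the unloaded second divider: V_B = V_A × R4/(R3+R4) = 3.812 × 0.1473 = 0.5616 V.

V_B ≈ 0.562 V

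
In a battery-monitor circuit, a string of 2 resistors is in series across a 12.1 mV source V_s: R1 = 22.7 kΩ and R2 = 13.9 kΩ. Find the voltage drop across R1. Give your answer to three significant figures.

Total series resistance ΣR = 22.7 + 13.9 = 36.60 kΩ.
Voltage divider: V = V_s · (22.70 / 36.60) = 12.1 × 0.6202 = 7.505 mV.

V ≈ 7.50 mV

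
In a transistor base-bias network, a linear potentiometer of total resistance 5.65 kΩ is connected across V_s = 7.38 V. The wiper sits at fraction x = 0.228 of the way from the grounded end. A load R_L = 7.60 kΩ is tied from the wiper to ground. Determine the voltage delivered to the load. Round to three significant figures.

V_out ≈ 1.49 V

The pot divides into 4.362 kΩ above the wiper and 1.288 kΩ below.
R_L loads the lower segment: effective lower R = 1.101 kΩ.
Loaded-divider output: V_out = 7.38 × 0.2016 = 1.488 V.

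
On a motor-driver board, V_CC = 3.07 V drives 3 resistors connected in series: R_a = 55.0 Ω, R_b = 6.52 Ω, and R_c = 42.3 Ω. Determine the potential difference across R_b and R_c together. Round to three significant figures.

V ≈ 1.44 V

Series total: ΣR = 55.0 + 6.52 + 42.3 = 103.8 Ω.
R_{R_b..R_c} = 6.52 + 42.3 = 48.82 Ω.
Voltage divider: V = V_CC · (48.82 / 103.8) = 3.07 × 0.4702 = 1.444 V.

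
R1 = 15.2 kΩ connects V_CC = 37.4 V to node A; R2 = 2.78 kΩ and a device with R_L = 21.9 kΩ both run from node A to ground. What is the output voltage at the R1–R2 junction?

The load sits in parallel with R2, giving an effective lower resistance R2' = R2·R_L/(R2+R_L) = 2.467 kΩ.
Voltage divider with the loaded lower leg: V_out = 37.4 × 2.467/(15.2 + 2.467) = 37.4 × 0.1396 = 5.222 V.
(Unloaded it would be 5.78 V; the load pulls it down.)

V_out ≈ 5.22 V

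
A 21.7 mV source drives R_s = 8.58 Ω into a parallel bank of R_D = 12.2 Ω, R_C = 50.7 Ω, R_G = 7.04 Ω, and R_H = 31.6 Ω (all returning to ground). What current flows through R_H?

Parallel bank: R_p = 1/(1/12.2 + 1/50.7 + 1/7.04 + 1/31.6) = 3.631 Ω.
Node voltage V_A = V_CC · R_p/(R_s + R_p) = 21.7 × 0.2974 = 6.453 mV.
I(R_H) = V_A / R_H = 6.453/31.6 = 0.2042 mA.
(Equivalently: I_total = 1.777 mA, then current-divider fraction G_k/ΣG = 0.1149.)

I ≈ 0.204 mA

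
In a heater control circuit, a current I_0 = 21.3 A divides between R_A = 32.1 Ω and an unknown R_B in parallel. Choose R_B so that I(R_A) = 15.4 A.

Two-branch current divider: I_A = I_0 · R_B/(R_A + R_B).
15.4/21.3 = R_B/(R_A + R_B) → R_B = R_A · (0.7230)/(1 − 0.7230) = 32.1 × 2.610 = 83.79 Ω.

R_B ≈ 83.8 Ω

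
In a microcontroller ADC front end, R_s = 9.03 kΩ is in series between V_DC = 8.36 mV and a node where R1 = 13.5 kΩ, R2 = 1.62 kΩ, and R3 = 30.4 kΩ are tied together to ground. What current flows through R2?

Parallel bank: R_p = 1/(1/13.5 + 1/1.62 + 1/30.4) = 1.381 kΩ.
V_A by voltage divider: V_A = 8.36 × 1.381/(9.03 + 1.381) = 1.109 mV.
Branch current I = V_A/R2 = 1.109/1.62 = 0.6844 µA.

I ≈ 0.684 µA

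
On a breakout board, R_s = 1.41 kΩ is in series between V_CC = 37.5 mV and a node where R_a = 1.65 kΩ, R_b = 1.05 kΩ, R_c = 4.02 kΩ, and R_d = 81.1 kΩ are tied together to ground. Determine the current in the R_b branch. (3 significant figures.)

I ≈ 10.0 µA

Parallel bank: R_p = 1/(1/1.65 + 1/1.05 + 1/4.02 + 1/81.1) = 0.5496 kΩ.
V_A = 37.5 × 0.5496/1.960 = 10.52 mV.
Branch current I = V_A/R_b = 10.52/1.05 = 10.02 µA.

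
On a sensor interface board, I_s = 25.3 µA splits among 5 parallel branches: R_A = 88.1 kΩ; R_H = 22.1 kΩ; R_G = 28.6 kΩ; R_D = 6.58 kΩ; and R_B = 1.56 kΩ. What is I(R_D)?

I ≈ 4.35 µA

ΣG = 1/88.1 + 1/22.1 + 1/28.6 + 1/6.58 + 1/1.56 = 0.8846.
By the current-divider rule, I = I_s · G_k/ΣG = 25.3 × 0.1718 = 4.347 µA.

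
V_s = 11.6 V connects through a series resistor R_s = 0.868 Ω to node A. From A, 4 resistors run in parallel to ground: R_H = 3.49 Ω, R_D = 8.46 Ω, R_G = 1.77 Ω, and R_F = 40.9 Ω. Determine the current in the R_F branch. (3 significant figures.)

I ≈ 0.152 A

Parallel bank: R_p = 1/(1/3.49 + 1/8.46 + 1/1.77 + 1/40.9) = 1.006 Ω.
V_A = 11.6 × 1.006/1.874 = 6.227 V.
I(R_F) = V_A / R_F = 6.227/40.9 = 0.1522 A.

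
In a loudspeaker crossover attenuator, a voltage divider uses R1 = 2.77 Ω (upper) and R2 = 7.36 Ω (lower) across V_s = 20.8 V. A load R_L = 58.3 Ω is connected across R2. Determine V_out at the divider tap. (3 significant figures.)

First combine the lower leg with the load: R2 ‖ R_L = 6.535 Ω.
Voltage divider with the loaded lower leg: V_out = 20.8 × 6.535/(2.77 + 6.535) = 20.8 × 0.7023 = 14.61 V.
(Unloaded it would be 15.1 V; the load pulls it down.)

V_out ≈ 14.6 V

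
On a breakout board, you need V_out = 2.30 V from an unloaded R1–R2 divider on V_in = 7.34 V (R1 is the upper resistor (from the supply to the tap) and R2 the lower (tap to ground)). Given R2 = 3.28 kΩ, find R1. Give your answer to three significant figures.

R1 ≈ 7.19 kΩ

The divider ratio is R2/(R1+R2) = 2.30/7.34 = 0.3134.
So R1 = R2 · (V_in/V_out − 1) = 3.28 × (7.34/2.30 − 1) = 3.28 × 2.191 = 7.187 kΩ.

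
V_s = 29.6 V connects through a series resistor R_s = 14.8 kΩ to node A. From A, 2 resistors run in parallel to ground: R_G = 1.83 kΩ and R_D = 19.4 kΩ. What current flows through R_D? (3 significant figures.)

Parallel bank: R_p = 1/(1/1.83 + 1/19.4) = 1.672 kΩ.
V_A = 29.6 × 1.672/16.47 = 3.005 V.
Branch current I = V_A/R_D = 3.005/19.4 = 0.1549 mA.

I ≈ 0.155 mA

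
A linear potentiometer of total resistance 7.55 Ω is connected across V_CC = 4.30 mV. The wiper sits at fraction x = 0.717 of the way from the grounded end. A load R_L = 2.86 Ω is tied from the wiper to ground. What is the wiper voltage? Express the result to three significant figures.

Lower segment x·R_p = 5.413 Ω; upper segment (1−x)·R_p = 2.137 Ω.
Lower segment in parallel with the load: 5.413 ‖ 2.86 = 1.871 Ω.
Then V_out = V_CC · 1.871/(2.137 + 1.871) = 2.008 mV.

V_out ≈ 2.01 mV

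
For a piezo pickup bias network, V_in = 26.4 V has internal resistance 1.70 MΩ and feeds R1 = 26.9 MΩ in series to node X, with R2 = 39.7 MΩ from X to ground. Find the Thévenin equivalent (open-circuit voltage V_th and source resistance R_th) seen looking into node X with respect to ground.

R1' = 1.70 + 26.9 = 28.60 MΩ (source resistance + R1).
With X open, the divider is unloaded: V_th = 26.4 × 39.7/68.30 = 15.35 V.
Zeroing V_in shorts the top of R1' to ground, so R_th = R1' ‖ R2 = 16.62 MΩ.

V_th ≈ 15.3 V, R_th ≈ 16.6 MΩ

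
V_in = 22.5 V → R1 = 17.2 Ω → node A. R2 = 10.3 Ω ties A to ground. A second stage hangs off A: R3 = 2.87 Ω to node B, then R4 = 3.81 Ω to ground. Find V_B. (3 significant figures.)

Looking into the second stage from A: R3 + R4 = 6.680 Ω appears in parallel with R2.
R2 ‖ (R3+R4) = 4.052 Ω.
First divider: V_A = V_in · 4.052/(17.2 + 4.052) = 4.290 V.
V_B = V_A × 0.5704 = 2.447 V.

V_B ≈ 2.45 V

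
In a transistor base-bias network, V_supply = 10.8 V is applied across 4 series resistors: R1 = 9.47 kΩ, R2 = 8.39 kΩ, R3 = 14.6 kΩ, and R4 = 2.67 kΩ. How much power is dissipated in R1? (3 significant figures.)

P ≈ 0.895 mW

Series current I = V_supply/ΣR = 10.8/35.13 = 0.3074 mA.
P(R1) = I²·R1 = (0.3074)² × 9.47 = 0.8950 mW.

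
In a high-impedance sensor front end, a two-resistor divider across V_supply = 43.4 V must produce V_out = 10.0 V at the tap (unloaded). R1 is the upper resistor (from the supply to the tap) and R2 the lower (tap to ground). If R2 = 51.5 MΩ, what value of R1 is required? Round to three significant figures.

Required fraction k = V_out/V_supply = 0.2304.
Rearranging, R1 = R2·(1−k)/k = 51.5 × 3.340 = 172.0 MΩ.

R1 ≈ 172 MΩ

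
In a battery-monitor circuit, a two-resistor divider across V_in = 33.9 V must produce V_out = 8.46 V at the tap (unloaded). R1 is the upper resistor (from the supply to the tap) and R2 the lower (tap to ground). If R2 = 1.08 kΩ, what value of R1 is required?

V_out/V_in = R2/(R1+R2) = 0.2496.
R1 = R2·(1/k − 1) = 1.08 × 3.007 = 3.248 kΩ.

R1 ≈ 3.25 kΩ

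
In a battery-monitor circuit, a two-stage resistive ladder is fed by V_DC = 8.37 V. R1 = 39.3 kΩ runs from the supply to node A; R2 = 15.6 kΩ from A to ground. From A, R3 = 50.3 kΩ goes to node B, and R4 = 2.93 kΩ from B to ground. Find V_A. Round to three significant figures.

Node A sees R2 in parallel with the series input of stage 2, R3 + R4 = 53.23 kΩ.
R2 ‖ (R3+R4) = 12.06 kΩ.
So V_A = 8.37 × 0.2349 = 1.966 V.

V_A ≈ 1.97 V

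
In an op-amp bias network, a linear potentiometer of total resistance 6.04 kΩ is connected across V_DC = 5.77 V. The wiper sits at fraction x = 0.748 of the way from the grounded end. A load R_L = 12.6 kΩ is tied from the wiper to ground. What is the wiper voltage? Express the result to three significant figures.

Lower segment x·R_p = 4.518 kΩ; upper segment (1−x)·R_p = 1.522 kΩ.
R_L loads the lower segment: effective lower R = 3.326 kΩ.
Then V_out = V_DC · 3.326/(1.522 + 3.326) = 3.958 V.
(Unloaded: V_out = x·V_DC = 4.32 V.)

V_out ≈ 3.96 V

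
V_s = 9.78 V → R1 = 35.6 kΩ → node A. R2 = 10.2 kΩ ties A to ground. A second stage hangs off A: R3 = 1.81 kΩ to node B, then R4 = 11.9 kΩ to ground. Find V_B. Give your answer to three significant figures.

V_B ≈ 1.20 V

Looking into the second stage from A: R3 + R4 = 13.71 kΩ appears in parallel with R2.
R2 ‖ (R3+R4) = 5.849 kΩ.
So V_A = 9.78 × 0.1411 = 1.380 V.
V_B = V_A × 0.8680 = 1.198 V.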